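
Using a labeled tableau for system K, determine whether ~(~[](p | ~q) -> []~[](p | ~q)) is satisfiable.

Satisfiable (open branch found)

1. ~(~[](p | ~q) -> []~[](p | ~q)), w0
2. ~[](p | ~q), w0
3. ~[]~[](p | ~q), w0
4. ~(p | ~q), w1
5. ~p, w1
6. q, w1
7. [](p | ~q), w2
Accessibility: w0Rw1, w0Rw2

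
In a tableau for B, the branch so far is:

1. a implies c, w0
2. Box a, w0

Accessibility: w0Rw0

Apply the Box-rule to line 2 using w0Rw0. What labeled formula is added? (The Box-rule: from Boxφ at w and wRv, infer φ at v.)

a, w0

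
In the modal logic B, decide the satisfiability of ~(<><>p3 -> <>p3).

Satisfiable

1. ~(<><>p3 -> <>p3), w0
2. <><>p3, w0   [~->-rule on 1]
3. ~<>p3, w0   [~->-rule on 1]
4. ~p3, w0   [~<>-rule on 3 via w0Rw0]
5. <>p3, w1   [<>-rule on 2: fresh world w1, w0Rw1]
6. ~p3, w1   [~<>-rule on 3 via w0Rw1]
7. p3, w2   [<>-rule on 5: fresh world w2, w1Rw2]
Accessibility: w0Rw0, w0Rw1, w1Rw0, w1Rw1, w1Rw2, w2Rw1, w2Rw2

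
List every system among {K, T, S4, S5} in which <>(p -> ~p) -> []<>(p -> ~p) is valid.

S5

S5-tableau for the negation ~(<>(p -> ~p) -> []<>(p -> ~p)):
1. ~(<>(p -> ~p) -> []<>(p -> ~p)), 0
2. <>(p -> ~p), 0   [~->-rule on 1]
3. ~[]<>(p -> ~p), 0   [~->-rule on 1]
4. p -> ~p, 1   [<>-rule on 2: fresh world 1, 0R1]
5. ~p, 1   [->-rule on 4 (branches; this branch)]
6. ~<>(p -> ~p), 2   [~[]-rule on 3: fresh world 2, 0R2]
7. ~(p -> ~p), 0   [~<>-rule on 6 via 2R0]
8. p, 0   [~->-rule on 7]
9. ~(p -> ~p), 1   [~<>-rule on 6 via 2R1]
10. p, 1   [~->-rule on 9]
Accessibility: 0R0, 0R1, 0R2, 1R0, 1R1, 1R2, 2R0, 2R1, 2R2
Branch closes: p and ~p both at 1.
Every branch closes (one shown): valid in S5.
S4-tableau for the negation ~(<>(p -> ~p) -> []<>(p -> ~p)):
1. ~(<>(p -> ~p) -> []<>(p -> ~p)), 0
2. <>(p -> ~p), 0   [~->-rule on 1]
3. ~[]<>(p -> ~p), 0   [~->-rule on 1]
4. p -> ~p, 1   [<>-rule on 2: fresh world 1, 0R1]
5. ~p, 1   [->-rule on 4 (branches; this branch)]
6. ~<>(p -> ~p), 2   [~[]-rule on 3: fresh world 2, 0R2]
7. ~(p -> ~p), 2   [~<>-rule on 6 via 2R2]
8. p, 2   [~->-rule on 7]
Accessibility: 0R0, 0R1, 0R2, 1R1, 2R2
Complete open branch: countermodel on an S4-frame, so not valid in S4, nor in K, T (the same frame is also a K-frame and a T-frame).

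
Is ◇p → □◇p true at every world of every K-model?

Tableau for the negation ¬(◇p → □◇p):
1. ¬(◇p → □◇p), 0
2. ◇p, 0
3. ¬□◇p, 0
4. p, 1
5. ¬◇p, 2
Accessibility: 0R1, 0R2
The negation has an open branch (countermodel exists).

No, not valid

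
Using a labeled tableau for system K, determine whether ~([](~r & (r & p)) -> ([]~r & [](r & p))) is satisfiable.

1. ~([](~r & (r & p)) -> ([]~r & [](r & p))), 0
2. [](~r & (r & p)), 0
3. ~([]~r & [](r & p)), 0
4. ~[](r & p), 0
5. ~(r & p), 1
6. ~r & (r & p), 1
7. ~r, 1
8. r & p, 1
9. r, 1
10. p, 1
Accessibility: 0R1
Branch closes: r and ~r both at 1.
All branches of the tableau close; one closing branch shown above.

No, unsatisfiable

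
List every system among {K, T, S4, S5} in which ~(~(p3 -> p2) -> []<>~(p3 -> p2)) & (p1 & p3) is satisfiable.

K, T, S4

S4-tableau for the formula:
1. ~(~(p3 -> p2) -> []<>~(p3 -> p2)) & (p1 & p3), w0
2. ~(~(p3 -> p2) -> []<>~(p3 -> p2)), w0
3. p1 & p3, w0
4. ~(p3 -> p2), w0
5. ~[]<>~(p3 -> p2), w0
6. p1, w0
7. p3, w0
8. ~p2, w0
9. ~<>~(p3 -> p2), w1
10. p3 -> p2, w1
11. p2, w1
Accessibility: w0Rw0, w0Rw1, w1Rw1
Complete open branch: satisfiable in S4, hence also in K, T (this S4-model is also a K-model and a T-model).
S5-tableau for the formula:
1. ~(~(p3 -> p2) -> []<>~(p3 -> p2)) & (p1 & p3), w0
2. ~(~(p3 -> p2) -> []<>~(p3 -> p2)), w0
3. p1 & p3, w0
4. ~(p3 -> p2), w0
5. ~[]<>~(p3 -> p2), w0
6. p1, w0
7. p3, w0
8. ~p2, w0
9. ~<>~(p3 -> p2), w1
10. p3 -> p2, w0
11. p3 -> p2, w1
12. p2, w0
Accessibility: w0Rw0, w0Rw1, w1Rw0, w1Rw1
Branch closes: p2 and ~p2 both at w0.
Every branch closes (one shown): unsatisfiable in S5.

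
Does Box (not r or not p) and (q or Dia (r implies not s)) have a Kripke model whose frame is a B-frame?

Yes, satisfiable

1. Box (not r or not p) and (q or Dia (r implies not s)), u
2. Box (not r or not p), u
3. q or Dia (r implies not s), u
4. not r or not p, u
5. Dia (r implies not s), u
6. not p, u
7. r implies not s, v
8. not r or not p, v
9. not s, v
10. not p, v
Accessibility: uRu, uRv, vRu, vRv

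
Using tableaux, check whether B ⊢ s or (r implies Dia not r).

Tableau for the negation not (s or (r implies Dia not r)):
1. not (s or (r implies Dia not r)), u
2. not s, u   [neg-or-rule on 1]
3. not (r implies Dia not r), u   [neg-or-rule on 1]
4. r, u   [neg-implies-rule on 3]
5. not Dia not r, u   [neg-implies-rule on 3]
Accessibility: uRu
The negation has an open branch (countermodel exists).

Not valid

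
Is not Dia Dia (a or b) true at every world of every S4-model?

Tableau for the negation Dia Dia (a or b):
1. Dia Dia (a or b), u
2. Dia (a or b), v
3. a or b, w
4. b, w
Accessibility: uRu, uRv, uRw, vRv, vRw, wRw
The negation has an open branch (countermodel exists).

No, not valid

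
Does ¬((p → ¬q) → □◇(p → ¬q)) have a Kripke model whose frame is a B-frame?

No, unsatisfiable

1. ¬((p → ¬q) → □◇(p → ¬q)), u
2. p → ¬q, u
3. ¬□◇(p → ¬q), u
4. ¬q, u
5. ¬◇(p → ¬q), v
6. ¬(p → ¬q), u
7. p, u
8. q, u
Accessibility: uRu, uRv, vRu, vRv
Branch closes: q and ¬q both at u.
(One branch shown.) All branches close.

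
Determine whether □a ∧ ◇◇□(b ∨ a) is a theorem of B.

Tableau for the negation ¬(□a ∧ ◇◇□(b ∨ a)):
1. ¬(□a ∧ ◇◇□(b ∨ a)), 0
2. ¬◇◇□(b ∨ a), 0   [¬∧-rule on 1 (branches; this branch)]
3. ¬◇□(b ∨ a), 0   [¬◇-rule on 2 via 0R0]
4. ¬□(b ∨ a), 0   [¬◇-rule on 3 via 0R0]
5. ¬(b ∨ a), 1   [¬□-rule on 4: fresh world 1, 0R1]
6. ¬b, 1   [¬∨-rule on 5]
7. ¬a, 1   [¬∨-rule on 5]
8. ¬◇□(b ∨ a), 1   [¬◇-rule on 2 via 0R1]
9. ¬□(b ∨ a), 1   [¬◇-rule on 3 via 0R1]
10. ¬(b ∨ a), 2   [¬□-rule on 9: fresh world 2, 1R2]
11. ¬b, 2   [¬∨-rule on 10]
12. ¬a, 2   [¬∨-rule on 10]
13. ¬□(b ∨ a), 2   [¬◇-rule on 8 via 1R2]
14. ¬(b ∨ a), 3   [¬□-rule on 13: fresh world 3, 2R3]
15. ¬b, 3   [¬∨-rule on 14]
16. ¬a, 3   [¬∨-rule on 14]
Accessibility: 0R0, 0R1, 1R0, 1R1, 1R2, 2R1, 2R2, 2R3, 3R2, 3R3
The negation has an open branch (countermodel exists).

No, not valid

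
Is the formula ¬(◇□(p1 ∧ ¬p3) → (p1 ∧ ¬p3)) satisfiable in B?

1. ¬(◇□(p1 ∧ ¬p3) → (p1 ∧ ¬p3)), 0
2. ◇□(p1 ∧ ¬p3), 0   [¬→-rule on 1]
3. ¬(p1 ∧ ¬p3), 0   [¬→-rule on 1]
4. p3, 0   [¬∧-rule on 3 (branches; this branch)]
5. □(p1 ∧ ¬p3), 1   [◇-rule on 2: fresh world 1, 0R1]
6. p1 ∧ ¬p3, 0   [□-rule on 5 via 1R0]
7. p1, 0   [∧-rule on 6]
8. ¬p3, 0   [∧-rule on 6]
Accessibility: 0R0, 0R1, 1R0, 1R1
Branch closes: p3 and ¬p3 both at 0.
(One branch shown.) All branches close.

No, unsatisfiable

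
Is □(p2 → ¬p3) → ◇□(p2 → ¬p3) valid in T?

Tableau for the negation ¬(□(p2 → ¬p3) → ◇□(p2 → ¬p3)):
1. ¬(□(p2 → ¬p3) → ◇□(p2 → ¬p3)), u
2. □(p2 → ¬p3), u
3. ¬◇□(p2 → ¬p3), u
4. p2 → ¬p3, u
5. ¬□(p2 → ¬p3), u
6. ¬p3, u
7. ¬(p2 → ¬p3), v
8. p2, v
9. p3, v
10. p2 → ¬p3, v
11. ¬□(p2 → ¬p3), v
12. ¬p3, v
Accessibility: uRu, uRv, vRv
Branch closes: p3 and ¬p3 both at v.
Every branch of the negation's tableau closes; the branch above is one of them.

Valid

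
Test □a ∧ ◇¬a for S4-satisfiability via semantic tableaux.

1. □a ∧ ◇¬a, 0
2. □a, 0
3. ◇¬a, 0
4. a, 0
5. ¬a, 1
6. a, 1
Accessibility: 0R0, 0R1, 1R1
Branch closes: a and ¬a both at 1.
All branches of the tableau close; one closing branch shown above.

Unsatisfiable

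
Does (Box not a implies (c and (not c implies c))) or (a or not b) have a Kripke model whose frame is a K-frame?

Satisfiable

1. (Box not a implies (c and (not c implies c))) or (a or not b), 0
2. a or not b, 0   [or-rule on 1 (branches; this branch)]
3. not b, 0   [or-rule on 2 (branches; this branch)]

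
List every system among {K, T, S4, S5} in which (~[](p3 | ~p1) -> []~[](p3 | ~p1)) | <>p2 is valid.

S4-tableau for the negation ~((~[](p3 | ~p1) -> []~[](p3 | ~p1)) | <>p2):
1. ~((~[](p3 | ~p1) -> []~[](p3 | ~p1)) | <>p2), 0
2. ~(~[](p3 | ~p1) -> []~[](p3 | ~p1)), 0
3. ~<>p2, 0
4. ~[](p3 | ~p1), 0
5. ~[]~[](p3 | ~p1), 0
6. ~p2, 0
7. ~(p3 | ~p1), 1
8. ~p3, 1
9. p1, 1
10. ~p2, 1
11. [](p3 | ~p1), 2
12. ~p2, 2
13. p3 | ~p1, 2
14. ~p1, 2
Accessibility: 0R0, 0R1, 0R2, 1R1, 2R2
Complete open branch: countermodel on an S4-frame, so not valid in S4, nor in K, T (the same frame is also a K-frame and a T-frame).
S5-tableau for the negation ~((~[](p3 | ~p1) -> []~[](p3 | ~p1)) | <>p2):
1. ~((~[](p3 | ~p1) -> []~[](p3 | ~p1)) | <>p2), 0
2. ~(~[](p3 | ~p1) -> []~[](p3 | ~p1)), 0
3. ~<>p2, 0
4. ~[](p3 | ~p1), 0
5. ~[]~[](p3 | ~p1), 0
6. ~p2, 0
7. ~(p3 | ~p1), 1
8. ~p3, 1
9. p1, 1
10. ~p2, 1
11. [](p3 | ~p1), 2
12. ~p2, 2
13. p3 | ~p1, 0
14. p3 | ~p1, 1
15. p3 | ~p1, 2
16. ~p1, 0
17. ~p1, 1
Accessibility: 0R0, 0R1, 0R2, 1R0, 1R1, 1R2, 2R0, 2R1, 2R2
Branch closes: p1 and ~p1 both at 1.
Every branch closes (one shown): valid in S5.

S5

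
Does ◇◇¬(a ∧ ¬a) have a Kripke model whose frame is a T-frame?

1. ◇◇¬(a ∧ ¬a), 0
2. ◇¬(a ∧ ¬a), 1
3. ¬(a ∧ ¬a), 2
4. a, 2
Accessibility: 0R0, 0R1, 1R1, 1R2, 2R2

Yes, satisfiable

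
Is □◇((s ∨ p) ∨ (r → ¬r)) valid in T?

Invalid (countermodel exists)

Tableau for the negation ¬□◇((s ∨ p) ∨ (r → ¬r)):
1. ¬□◇((s ∨ p) ∨ (r → ¬r)), u
2. ¬◇((s ∨ p) ∨ (r → ¬r)), v   [¬□-rule on 1: fresh world v, uRv]
3. ¬((s ∨ p) ∨ (r → ¬r)), v   [¬◇-rule on 2 via vRv]
4. ¬(s ∨ p), v   [¬∨-rule on 3]
5. ¬(r → ¬r), v   [¬∨-rule on 3]
6. ¬s, v   [¬∨-rule on 4]
7. ¬p, v   [¬∨-rule on 4]
8. r, v   [¬→-rule on 5]
Accessibility: uRu, uRv, vRv
The negation has an open branch (countermodel exists).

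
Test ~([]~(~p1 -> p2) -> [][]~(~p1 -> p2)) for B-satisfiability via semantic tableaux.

1. ~([]~(~p1 -> p2) -> [][]~(~p1 -> p2)), 0
2. []~(~p1 -> p2), 0
3. ~[][]~(~p1 -> p2), 0
4. ~(~p1 -> p2), 0
5. ~p1, 0
6. ~p2, 0
7. ~[]~(~p1 -> p2), 1
8. ~(~p1 -> p2), 1
9. ~p1, 1
10. ~p2, 1
11. ~p1 -> p2, 2
12. p2, 2
Accessibility: 0R0, 0R1, 1R0, 1R1, 1R2, 2R1, 2R2

Satisfiable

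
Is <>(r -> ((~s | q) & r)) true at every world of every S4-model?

Not valid

Tableau for the negation ~<>(r -> ((~s | q) & r)):
1. ~<>(r -> ((~s | q) & r)), w0
2. ~(r -> ((~s | q) & r)), w0   [~<>-rule on 1 via w0Rw0]
3. r, w0   [~->-rule on 2]
4. ~((~s | q) & r), w0   [~->-rule on 2]
5. ~(~s | q), w0   [~&-rule on 4 (branches; this branch)]
6. s, w0   [~|-rule on 5]
7. ~q, w0   [~|-rule on 5]
Accessibility: w0Rw0
The negation has an open branch (countermodel exists).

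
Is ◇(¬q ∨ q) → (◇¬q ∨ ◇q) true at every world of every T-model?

Tableau for the negation ¬(◇(¬q ∨ q) → (◇¬q ∨ ◇q)):
1. ¬(◇(¬q ∨ q) → (◇¬q ∨ ◇q)), w0
2. ◇(¬q ∨ q), w0
3. ¬(◇¬q ∨ ◇q), w0
4. ¬◇¬q, w0
5. ¬◇q, w0
6. q, w0
7. ¬q, w0
Accessibility: w0Rw0
Branch closes: q and ¬q both at w0.
Every branch of the negation's tableau closes; the branch above is one of them.

Valid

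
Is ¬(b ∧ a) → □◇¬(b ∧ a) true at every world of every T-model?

Not valid

Tableau for the negation ¬(¬(b ∧ a) → □◇¬(b ∧ a)):
1. ¬(¬(b ∧ a) → □◇¬(b ∧ a)), u
2. ¬(b ∧ a), u
3. ¬□◇¬(b ∧ a), u
4. ¬a, u
5. ¬◇¬(b ∧ a), v
6. b ∧ a, v
7. b, v
8. a, v
Accessibility: uRu, uRv, vRv
The negation has an open branch (countermodel exists).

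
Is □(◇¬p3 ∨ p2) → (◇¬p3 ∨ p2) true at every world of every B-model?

Yes, valid

Tableau for the negation ¬(□(◇¬p3 ∨ p2) → (◇¬p3 ∨ p2)):
1. ¬(□(◇¬p3 ∨ p2) → (◇¬p3 ∨ p2)), 0
2. □(◇¬p3 ∨ p2), 0
3. ¬(◇¬p3 ∨ p2), 0
4. ¬◇¬p3, 0
5. ¬p2, 0
6. ◇¬p3 ∨ p2, 0
7. p3, 0
8. ◇¬p3, 0
9. ¬p3, 1
10. ◇¬p3 ∨ p2, 1
11. p3, 1
Accessibility: 0R0, 0R1, 1R0, 1R1
Branch closes: p3 and ¬p3 both at 1.
All branches of the negation close; one closing branch shown above.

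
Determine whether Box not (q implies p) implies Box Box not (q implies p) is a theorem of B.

No, not valid

Tableau for the negation not (Box not (q implies p) implies Box Box not (q implies p)):
1. not (Box not (q implies p) implies Box Box not (q implies p)), w0
2. Box not (q implies p), w0
3. not Box Box not (q implies p), w0
4. not (q implies p), w0
5. q, w0
6. not p, w0
7. not Box not (q implies p), w1
8. not (q implies p), w1
9. q, w1
10. not p, w1
11. q implies p, w2
12. p, w2
Accessibility: w0Rw0, w0Rw1, w1Rw0, w1Rw1, w1Rw2, w2Rw1, w2Rw2
The negation has an open branch (countermodel exists).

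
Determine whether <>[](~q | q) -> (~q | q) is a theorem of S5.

Tableau for the negation ~(<>[](~q | q) -> (~q | q)):
1. ~(<>[](~q | q) -> (~q | q)), u
2. <>[](~q | q), u   [~->-rule on 1]
3. ~(~q | q), u   [~->-rule on 1]
4. q, u   [~|-rule on 3]
5. ~q, u   [~|-rule on 3]
Accessibility: uRu
Branch closes: q and ~q both at u.
Every branch of the negation's tableau closes; the branch above is one of them.

Yes, valid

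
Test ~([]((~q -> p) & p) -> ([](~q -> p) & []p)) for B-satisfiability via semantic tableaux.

Unsatisfiable

1. ~([]((~q -> p) & p) -> ([](~q -> p) & []p)), u
2. []((~q -> p) & p), u
3. ~([](~q -> p) & []p), u
4. (~q -> p) & p, u
5. ~q -> p, u
6. p, u
7. ~[](~q -> p), u
8. ~(~q -> p), v
9. ~q, v
10. ~p, v
11. (~q -> p) & p, v
12. ~q -> p, v
13. p, v
Accessibility: uRu, uRv, vRu, vRv
Branch closes: p and ~p both at v.
Every branch closes; the branch above is one of them.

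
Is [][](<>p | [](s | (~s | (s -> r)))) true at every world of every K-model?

Tableau for the negation ~[][](<>p | [](s | (~s | (s -> r)))):
1. ~[][](<>p | [](s | (~s | (s -> r)))), u
2. ~[](<>p | [](s | (~s | (s -> r)))), v   [~[]-rule on 1: fresh world v, uRv]
3. ~(<>p | [](s | (~s | (s -> r)))), w   [~[]-rule on 2: fresh world w, vRw]
4. ~<>p, w   [~|-rule on 3]
5. ~[](s | (~s | (s -> r))), w   [~|-rule on 3]
6. ~(s | (~s | (s -> r))), x   [~[]-rule on 5: fresh world x, wRx]
7. ~s, x   [~|-rule on 6]
8. ~(~s | (s -> r)), x   [~|-rule on 6]
9. s, x   [~|-rule on 8]
10. ~(s -> r), x   [~|-rule on 8]
Accessibility: uRv, vRw, wRx
Branch closes: s and ~s both at x.
Every branch of the negation's tableau closes; the branch above is one of them.

Valid in K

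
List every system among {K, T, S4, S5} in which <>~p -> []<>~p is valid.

S4-tableau for the negation ~(<>~p -> []<>~p):
1. ~(<>~p -> []<>~p), u
2. <>~p, u   [~->-rule on 1]
3. ~[]<>~p, u   [~->-rule on 1]
4. ~p, v   [<>-rule on 2: fresh world v, uRv]
5. ~<>~p, w   [~[]-rule on 3: fresh world w, uRw]
6. p, w   [~<>-rule on 5 via wRw]
Accessibility: uRu, uRv, uRw, vRv, wRw
Complete open branch: countermodel on an S4-frame, so not valid in S4, nor in K, T (the same frame is also a K-frame and a T-frame).
S5-tableau for the negation ~(<>~p -> []<>~p):
1. ~(<>~p -> []<>~p), u
2. <>~p, u   [~->-rule on 1]
3. ~[]<>~p, u   [~->-rule on 1]
4. ~p, v   [<>-rule on 2: fresh world v, uRv]
5. ~<>~p, w   [~[]-rule on 3: fresh world w, uRw]
6. p, u   [~<>-rule on 5 via wRu]
7. p, v   [~<>-rule on 5 via wRv]
Accessibility: uRu, uRv, uRw, vRu, vRv, vRw, wRu, wRv, wRw
Branch closes: p and ~p both at v.
Every branch closes (one shown): valid in S5.

S5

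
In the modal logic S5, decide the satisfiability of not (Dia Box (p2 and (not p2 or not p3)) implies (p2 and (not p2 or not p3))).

1. not (Dia Box (p2 and (not p2 or not p3)) implies (p2 and (not p2 or not p3))), u
2. Dia Box (p2 and (not p2 or not p3)), u   [neg-implies-rule on 1]
3. not (p2 and (not p2 or not p3)), u   [neg-implies-rule on 1]
4. not (not p2 or not p3), u   [neg-and-rule on 3 (branches; this branch)]
5. p2, u   [neg-or-rule on 4]
6. p3, u   [neg-or-rule on 4]
7. Box (p2 and (not p2 or not p3)), v   [Dia-rule on 2: fresh world v, uRv]
8. p2 and (not p2 or not p3), u   [Box-rule on 7 via vRu]
9. not p2 or not p3, u   [and-rule on 8]
10. p2 and (not p2 or not p3), v   [Box-rule on 7 via vRv]
11. p2, v   [and-rule on 10]
12. not p2 or not p3, v   [and-rule on 10]
13. not p3, u   [or-rule on 9 (branches; this branch)]
Accessibility: uRu, uRv, vRu, vRv
Branch closes: p3 and not p3 both at u.
All branches of the tableau close; one closing branch shown above.

No, unsatisfiable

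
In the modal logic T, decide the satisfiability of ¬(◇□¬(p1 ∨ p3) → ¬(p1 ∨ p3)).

Satisfiable

1. ¬(◇□¬(p1 ∨ p3) → ¬(p1 ∨ p3)), 0
2. ◇□¬(p1 ∨ p3), 0
3. p1 ∨ p3, 0
4. p3, 0
5. □¬(p1 ∨ p3), 1
6. ¬(p1 ∨ p3), 1
7. ¬p1, 1
8. ¬p3, 1
Accessibility: 0R0, 0R1, 1R1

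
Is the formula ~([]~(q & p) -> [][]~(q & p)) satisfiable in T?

1. ~([]~(q & p) -> [][]~(q & p)), w0
2. []~(q & p), w0   [~->-rule on 1]
3. ~[][]~(q & p), w0   [~->-rule on 1]
4. ~(q & p), w0   [[]-rule on 2 via w0Rw0]
5. ~p, w0   [~&-rule on 4 (branches; this branch)]
6. ~[]~(q & p), w1   [~[]-rule on 3: fresh world w1, w0Rw1]
7. ~(q & p), w1   [[]-rule on 2 via w0Rw1]
8. ~p, w1   [~&-rule on 7 (branches; this branch)]
9. q & p, w2   [~[]-rule on 6: fresh world w2, w1Rw2]
10. q, w2   [&-rule on 9]
11. p, w2   [&-rule on 9]
Accessibility: w0Rw0, w0Rw1, w1Rw1, w1Rw2, w2Rw2

Satisfiable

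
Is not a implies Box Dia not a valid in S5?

Tableau for the negation not (not a implies Box Dia not a):
1. not (not a implies Box Dia not a), w0
2. not a, w0   [neg-implies-rule on 1]
3. not Box Dia not a, w0   [neg-implies-rule on 1]
4. not Dia not a, w1   [neg-Box-rule on 3: fresh world w1, w0Rw1]
5. a, w0   [neg-Dia-rule on 4 via w1Rw0]
Accessibility: w0Rw0, w0Rw1, w1Rw0, w1Rw1
Branch closes: a and not a both at w0.
All branches of the negation close; one closing branch shown above.

Valid in S5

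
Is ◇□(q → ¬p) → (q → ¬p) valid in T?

Tableau for the negation ¬(◇□(q → ¬p) → (q → ¬p)):
1. ¬(◇□(q → ¬p) → (q → ¬p)), 0
2. ◇□(q → ¬p), 0
3. ¬(q → ¬p), 0
4. q, 0
5. p, 0
6. □(q → ¬p), 1
7. q → ¬p, 1
8. ¬p, 1
Accessibility: 0R0, 0R1, 1R1
The negation has an open branch (countermodel exists).

Invalid (countermodel exists)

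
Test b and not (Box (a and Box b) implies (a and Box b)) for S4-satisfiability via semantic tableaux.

1. b and not (Box (a and Box b) implies (a and Box b)), 0
2. b, 0   [and-rule on 1]
3. not (Box (a and Box b) implies (a and Box b)), 0   [and-rule on 1]
4. Box (a and Box b), 0   [neg-implies-rule on 3]
5. not (a and Box b), 0   [neg-implies-rule on 3]
6. a and Box b, 0   [Box-rule on 4 via 0R0]
7. a, 0   [and-rule on 6]
8. Box b, 0   [and-rule on 6]
9. not Box b, 0   [neg-and-rule on 5 (branches; this branch)]
10. not b, 1   [neg-Box-rule on 9: fresh world 1, 0R1]
11. a and Box b, 1   [Box-rule on 4 via 0R1]
12. a, 1   [and-rule on 11]
13. Box b, 1   [and-rule on 11]
14. b, 1   [Box-rule on 8 via 0R1]
Accessibility: 0R0, 0R1, 1R1
Branch closes: b and not b both at 1.
All branches of the tableau close; one closing branch shown above.

Unsatisfiable (every branch closes)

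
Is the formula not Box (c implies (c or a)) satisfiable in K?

1. not Box (c implies (c or a)), 0
2. not (c implies (c or a)), 1   [neg-Box-rule on 1: fresh world 1, 0R1]
3. c, 1   [neg-implies-rule on 2]
4. not (c or a), 1   [neg-implies-rule on 2]
5. not c, 1   [neg-or-rule on 4]
6. not a, 1   [neg-or-rule on 4]
Accessibility: 0R1
Branch closes: c and not c both at 1.
(One branch shown.) All branches close.

Unsatisfiable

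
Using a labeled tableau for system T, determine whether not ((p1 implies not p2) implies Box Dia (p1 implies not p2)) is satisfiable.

Satisfiable

1. not ((p1 implies not p2) implies Box Dia (p1 implies not p2)), u
2. p1 implies not p2, u   [neg-implies-rule on 1]
3. not Box Dia (p1 implies not p2), u   [neg-implies-rule on 1]
4. not p2, u   [implies-rule on 2 (branches; this branch)]
5. not Dia (p1 implies not p2), v   [neg-Box-rule on 3: fresh world v, uRv]
6. not (p1 implies not p2), v   [neg-Dia-rule on 5 via vRv]
7. p1, v   [neg-implies-rule on 6]
8. p2, v   [neg-implies-rule on 6]
Accessibility: uRu, uRv, vRv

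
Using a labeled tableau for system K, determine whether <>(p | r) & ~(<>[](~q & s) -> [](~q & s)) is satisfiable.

Satisfiable (open branch found)

1. <>(p | r) & ~(<>[](~q & s) -> [](~q & s)), w0
2. <>(p | r), w0
3. ~(<>[](~q & s) -> [](~q & s)), w0
4. <>[](~q & s), w0
5. ~[](~q & s), w0
6. p | r, w1
7. r, w1
8. [](~q & s), w2
9. ~(~q & s), w3
10. ~s, w3
Accessibility: w0Rw1, w0Rw2, w0Rw3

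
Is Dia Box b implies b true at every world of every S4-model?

Tableau for the negation not (Dia Box b implies b):
1. not (Dia Box b implies b), 0
2. Dia Box b, 0   [neg-implies-rule on 1]
3. not b, 0   [neg-implies-rule on 1]
4. Box b, 1   [Dia-rule on 2: fresh world 1, 0R1]
5. b, 1   [Box-rule on 4 via 1R1]
Accessibility: 0R0, 0R1, 1R1
The negation has an open branch (countermodel exists).

Invalid (countermodel exists)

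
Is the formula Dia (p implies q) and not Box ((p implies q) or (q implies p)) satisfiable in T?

1. Dia (p implies q) and not Box ((p implies q) or (q implies p)), 0
2. Dia (p implies q), 0
3. not Box ((p implies q) or (q implies p)), 0
4. p implies q, 1
5. q, 1
6. not ((p implies q) or (q implies p)), 2
7. not (p implies q), 2
8. not (q implies p), 2
9. p, 2
10. not q, 2
11. q, 2
12. not p, 2
Accessibility: 0R0, 0R1, 0R2, 1R1, 2R2
Branch closes: q and not q both at 2.
All branches of the tableau close; one closing branch shown above.

Unsatisfiable (every branch closes)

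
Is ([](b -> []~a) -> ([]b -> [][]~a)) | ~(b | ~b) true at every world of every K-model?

Yes, valid

Tableau for the negation ~(([](b -> []~a) -> ([]b -> [][]~a)) | ~(b | ~b)):
1. ~(([](b -> []~a) -> ([]b -> [][]~a)) | ~(b | ~b)), 0
2. ~([](b -> []~a) -> ([]b -> [][]~a)), 0
3. b | ~b, 0
4. [](b -> []~a), 0
5. ~([]b -> [][]~a), 0
6. []b, 0
7. ~[][]~a, 0
8. ~b, 0
9. ~[]~a, 1
10. b -> []~a, 1
11. b, 1
12. []~a, 1
13. a, 2
14. ~a, 2
Accessibility: 0R1, 1R2
Branch closes: a and ~a both at 2.
Every branch of the negation's tableau closes; the branch above is one of them.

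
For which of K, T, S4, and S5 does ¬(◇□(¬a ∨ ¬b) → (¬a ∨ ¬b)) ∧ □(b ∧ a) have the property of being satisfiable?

K

K-tableau for the formula:
1. ¬(◇□(¬a ∨ ¬b) → (¬a ∨ ¬b)) ∧ □(b ∧ a), u
2. ¬(◇□(¬a ∨ ¬b) → (¬a ∨ ¬b)), u   [∧-rule on 1]
3. □(b ∧ a), u   [∧-rule on 1]
4. ◇□(¬a ∨ ¬b), u   [¬→-rule on 2]
5. ¬(¬a ∨ ¬b), u   [¬→-rule on 2]
6. a, u   [¬∨-rule on 5]
7. b, u   [¬∨-rule on 5]
8. □(¬a ∨ ¬b), v   [◇-rule on 4: fresh world v, uRv]
9. b ∧ a, v   [□-rule on 3 via uRv]
10. b, v   [∧-rule on 9]
11. a, v   [∧-rule on 9]
Accessibility: uRv
Complete open branch: satisfiable in K.
T-tableau for the formula:
1. ¬(◇□(¬a ∨ ¬b) → (¬a ∨ ¬b)) ∧ □(b ∧ a), u
2. ¬(◇□(¬a ∨ ¬b) → (¬a ∨ ¬b)), u   [∧-rule on 1]
3. □(b ∧ a), u   [∧-rule on 1]
4. ◇□(¬a ∨ ¬b), u   [¬→-rule on 2]
5. ¬(¬a ∨ ¬b), u   [¬→-rule on 2]
6. a, u   [¬∨-rule on 5]
7. b, u   [¬∨-rule on 5]
8. b ∧ a, u   [□-rule on 3 via uRu]
9. □(¬a ∨ ¬b), v   [◇-rule on 4: fresh world v, uRv]
10. b ∧ a, v   [□-rule on 3 via uRv]
11. b, v   [∧-rule on 10]
12. a, v   [∧-rule on 10]
13. ¬a ∨ ¬b, v   [□-rule on 9 via vRv]
14. ¬b, v   [∨-rule on 13 (branches; this branch)]
Accessibility: uRu, uRv, vRv
Branch closes: b and ¬b both at v.
Every branch closes (one shown): unsatisfiable in T, hence also in S4, S5 (every S4/S5-frame is a T-frame).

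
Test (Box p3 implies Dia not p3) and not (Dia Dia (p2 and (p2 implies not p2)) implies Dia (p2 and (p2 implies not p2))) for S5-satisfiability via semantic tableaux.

Unsatisfiable

1. (Box p3 implies Dia not p3) and not (Dia Dia (p2 and (p2 implies not p2)) implies Dia (p2 and (p2 implies not p2))), w0
2. Box p3 implies Dia not p3, w0   [and-rule on 1]
3. not (Dia Dia (p2 and (p2 implies not p2)) implies Dia (p2 and (p2 implies not p2))), w0   [and-rule on 1]
4. Dia Dia (p2 and (p2 implies not p2)), w0   [neg-implies-rule on 3]
5. not Dia (p2 and (p2 implies not p2)), w0   [neg-implies-rule on 3]
6. not (p2 and (p2 implies not p2)), w0   [neg-Dia-rule on 5 via w0Rw0]
7. Dia not p3, w0   [implies-rule on 2 (branches; this branch)]
8. not (p2 implies not p2), w0   [neg-and-rule on 6 (branches; this branch)]
9. p2, w0   [neg-implies-rule on 8]
10. Dia (p2 and (p2 implies not p2)), w1   [Dia-rule on 4: fresh world w1, w0Rw1]
11. not (p2 and (p2 implies not p2)), w1   [neg-Dia-rule on 5 via w0Rw1]
12. not (p2 implies not p2), w1   [neg-and-rule on 11 (branches; this branch)]
13. p2, w1   [neg-implies-rule on 12]
14. not p3, w2   [Dia-rule on 7: fresh world w2, w0Rw2]
15. not (p2 and (p2 implies not p2)), w2   [neg-Dia-rule on 5 via w0Rw2]
16. not (p2 implies not p2), w2   [neg-and-rule on 15 (branches; this branch)]
17. p2, w2   [neg-implies-rule on 16]
18. p2 and (p2 implies not p2), w3   [Dia-rule on 10: fresh world w3, w1Rw3]
19. p2, w3   [and-rule on 18]
20. p2 implies not p2, w3   [and-rule on 18]
21. not (p2 and (p2 implies not p2)), w3   [neg-Dia-rule on 5 via w0Rw3]
22. not p2, w3   [implies-rule on 20 (branches; this branch)]
Accessibility: w0Rw0, w0Rw1, w0Rw2, w0Rw3, w1Rw0, w1Rw1, w1Rw2, w1Rw3, w2Rw0, w2Rw1, w2Rw2, w2Rw3, w3Rw0, w3Rw1, w3Rw2, w3Rw3
Branch closes: p2 and not p2 both at w3.
Every branch closes; the branch above is one of them.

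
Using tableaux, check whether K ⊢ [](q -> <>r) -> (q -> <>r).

No, not valid

Tableau for the negation ~([](q -> <>r) -> (q -> <>r)):
1. ~([](q -> <>r) -> (q -> <>r)), w0
2. [](q -> <>r), w0
3. ~(q -> <>r), w0
4. q, w0
5. ~<>r, w0
The negation has an open branch (countermodel exists).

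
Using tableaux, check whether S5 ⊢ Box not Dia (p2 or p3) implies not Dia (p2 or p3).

Tableau for the negation not (Box not Dia (p2 or p3) implies not Dia (p2 or p3)):
1. not (Box not Dia (p2 or p3) implies not Dia (p2 or p3)), u
2. Box not Dia (p2 or p3), u   [neg-implies-rule on 1]
3. Dia (p2 or p3), u   [neg-implies-rule on 1]
4. not Dia (p2 or p3), u   [Box-rule on 2 via uRu]
5. not (p2 or p3), u   [neg-Dia-rule on 4 via uRu]
6. not p2, u   [neg-or-rule on 5]
7. not p3, u   [neg-or-rule on 5]
8. p2 or p3, v   [Dia-rule on 3: fresh world v, uRv]
9. not Dia (p2 or p3), v   [Box-rule on 2 via uRv]
10. not (p2 or p3), v   [neg-Dia-rule on 4 via uRv]
11. not p2, v   [neg-or-rule on 10]
12. not p3, v   [neg-or-rule on 10]
13. p3, v   [or-rule on 8 (branches; this branch)]
Accessibility: uRu, uRv, vRu, vRv
Branch closes: p3 and not p3 both at v.
Every branch of the negation's tableau closes; the branch above is one of them.

Yes, valid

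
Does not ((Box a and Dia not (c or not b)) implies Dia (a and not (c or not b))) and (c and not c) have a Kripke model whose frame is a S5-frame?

1. not ((Box a and Dia not (c or not b)) implies Dia (a and not (c or not b))) and (c and not c), 0
2. not ((Box a and Dia not (c or not b)) implies Dia (a and not (c or not b))), 0   [and-rule on 1]
3. c and not c, 0   [and-rule on 1]
4. Box a and Dia not (c or not b), 0   [neg-implies-rule on 2]
5. not Dia (a and not (c or not b)), 0   [neg-implies-rule on 2]
6. c, 0   [and-rule on 3]
7. not c, 0   [and-rule on 3]
Accessibility: 0R0
Branch closes: c and not c both at 0.
All branches of the tableau close; one closing branch shown above.

No, unsatisfiable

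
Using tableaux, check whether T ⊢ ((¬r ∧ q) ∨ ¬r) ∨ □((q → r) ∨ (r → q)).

Tableau for the negation ¬(((¬r ∧ q) ∨ ¬r) ∨ □((q → r) ∨ (r → q))):
1. ¬(((¬r ∧ q) ∨ ¬r) ∨ □((q → r) ∨ (r → q))), w0
2. ¬((¬r ∧ q) ∨ ¬r), w0
3. ¬□((q → r) ∨ (r → q)), w0
4. ¬(¬r ∧ q), w0
5. r, w0
6. ¬q, w0
7. ¬((q → r) ∨ (r → q)), w1
8. ¬(q → r), w1
9. ¬(r → q), w1
10. q, w1
11. ¬r, w1
12. r, w1
13. ¬q, w1
Accessibility: w0Rw0, w0Rw1, w1Rw1
Branch closes: r and ¬r both at w1.
Every branch of the negation's tableau closes; the branch above is one of them.

Valid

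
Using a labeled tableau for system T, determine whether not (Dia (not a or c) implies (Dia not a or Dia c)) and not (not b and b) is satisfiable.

1. not (Dia (not a or c) implies (Dia not a or Dia c)) and not (not b and b), u
2. not (Dia (not a or c) implies (Dia not a or Dia c)), u   [and-rule on 1]
3. not (not b and b), u   [and-rule on 1]
4. Dia (not a or c), u   [neg-implies-rule on 2]
5. not (Dia not a or Dia c), u   [neg-implies-rule on 2]
6. not Dia not a, u   [neg-or-rule on 5]
7. not Dia c, u   [neg-or-rule on 5]
8. a, u   [neg-Dia-rule on 6 via uRu]
9. not c, u   [neg-Dia-rule on 7 via uRu]
10. not b, u   [neg-and-rule on 3 (branches; this branch)]
11. not a or c, v   [Dia-rule on 4: fresh world v, uRv]
12. a, v   [neg-Dia-rule on 6 via uRv]
13. not c, v   [neg-Dia-rule on 7 via uRv]
14. c, v   [or-rule on 11 (branches; this branch)]
Accessibility: uRu, uRv, vRv
Branch closes: c and not c both at v.
All branches of the tableau close; one closing branch shown above.

Unsatisfiable (every branch closes)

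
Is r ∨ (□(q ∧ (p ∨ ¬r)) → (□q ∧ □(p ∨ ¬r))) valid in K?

Tableau for the negation ¬(r ∨ (□(q ∧ (p ∨ ¬r)) → (□q ∧ □(p ∨ ¬r)))):
1. ¬(r ∨ (□(q ∧ (p ∨ ¬r)) → (□q ∧ □(p ∨ ¬r)))), 0
2. ¬r, 0
3. ¬(□(q ∧ (p ∨ ¬r)) → (□q ∧ □(p ∨ ¬r))), 0
4. □(q ∧ (p ∨ ¬r)), 0
5. ¬(□q ∧ □(p ∨ ¬r)), 0
6. ¬□(p ∨ ¬r), 0
7. ¬(p ∨ ¬r), 1
8. ¬p, 1
9. r, 1
10. q ∧ (p ∨ ¬r), 1
11. q, 1
12. p ∨ ¬r, 1
13. ¬r, 1
Accessibility: 0R1
Branch closes: r and ¬r both at 1.
All branches of the negation close; one closing branch shown above.

Yes, valid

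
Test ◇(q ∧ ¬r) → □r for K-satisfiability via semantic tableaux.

1. ◇(q ∧ ¬r) → □r, u
2. □r, u   [→-rule on 1 (branches; this branch)]

Yes, satisfiable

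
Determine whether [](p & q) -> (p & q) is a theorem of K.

Tableau for the negation ~([](p & q) -> (p & q)):
1. ~([](p & q) -> (p & q)), w0
2. [](p & q), w0
3. ~(p & q), w0
4. ~q, w0
The negation has an open branch (countermodel exists).

Invalid (countermodel exists)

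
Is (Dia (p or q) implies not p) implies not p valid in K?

Tableau for the negation not ((Dia (p or q) implies not p) implies not p):
1. not ((Dia (p or q) implies not p) implies not p), u
2. Dia (p or q) implies not p, u
3. p, u
4. not Dia (p or q), u
The negation has an open branch (countermodel exists).

Not valid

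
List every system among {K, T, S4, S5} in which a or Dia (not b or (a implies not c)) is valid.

K-tableau for the negation not (a or Dia (not b or (a implies not c))):
1. not (a or Dia (not b or (a implies not c))), 0
2. not a, 0   [neg-or-rule on 1]
3. not Dia (not b or (a implies not c)), 0   [neg-or-rule on 1]
Complete open branch: countermodel on a K-frame, so not valid in K.
T-tableau for the negation not (a or Dia (not b or (a implies not c))):
1. not (a or Dia (not b or (a implies not c))), 0
2. not a, 0   [neg-or-rule on 1]
3. not Dia (not b or (a implies not c)), 0   [neg-or-rule on 1]
4. not (not b or (a implies not c)), 0   [neg-Dia-rule on 3 via 0R0]
5. b, 0   [neg-or-rule on 4]
6. not (a implies not c), 0   [neg-or-rule on 4]
7. a, 0   [neg-implies-rule on 6]
8. c, 0   [neg-implies-rule on 6]
Accessibility: 0R0
Branch closes: a and not a both at 0.
Every branch closes (one shown): valid in T, hence also in S4, S5 (every theorem of T is a theorem of S4 and S5).

T, S4, S5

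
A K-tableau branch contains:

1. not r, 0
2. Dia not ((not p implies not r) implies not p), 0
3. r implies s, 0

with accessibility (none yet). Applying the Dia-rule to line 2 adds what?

a fresh world 1 with 0R1, and not ((not p implies not r) implies not p) at 1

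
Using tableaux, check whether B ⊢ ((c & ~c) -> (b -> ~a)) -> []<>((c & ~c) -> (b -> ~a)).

Valid

Tableau for the negation ~(((c & ~c) -> (b -> ~a)) -> []<>((c & ~c) -> (b -> ~a))):
1. ~(((c & ~c) -> (b -> ~a)) -> []<>((c & ~c) -> (b -> ~a))), 0
2. (c & ~c) -> (b -> ~a), 0
3. ~[]<>((c & ~c) -> (b -> ~a)), 0
4. b -> ~a, 0
5. ~a, 0
6. ~<>((c & ~c) -> (b -> ~a)), 1
7. ~((c & ~c) -> (b -> ~a)), 0
8. c & ~c, 0
9. ~(b -> ~a), 0
10. c, 0
11. ~c, 0
Accessibility: 0R0, 0R1, 1R0, 1R1
Branch closes: c and ~c both at 0.
Every branch of the negation's tableau closes; the branch above is one of them.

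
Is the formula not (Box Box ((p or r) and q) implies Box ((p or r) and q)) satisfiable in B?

No, unsatisfiable

1. not (Box Box ((p or r) and q) implies Box ((p or r) and q)), w0
2. Box Box ((p or r) and q), w0
3. not Box ((p or r) and q), w0
4. Box ((p or r) and q), w0
5. (p or r) and q, w0
6. p or r, w0
7. q, w0
8. r, w0
9. not ((p or r) and q), w1
10. Box ((p or r) and q), w1
11. (p or r) and q, w1
12. p or r, w1
13. q, w1
14. not (p or r), w1
15. not p, w1
16. not r, w1
17. r, w1
Accessibility: w0Rw0, w0Rw1, w1Rw0, w1Rw1
Branch closes: r and not r both at w1.
(One branch shown.) All branches close.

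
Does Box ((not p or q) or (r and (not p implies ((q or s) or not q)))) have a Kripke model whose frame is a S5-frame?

1. Box ((not p or q) or (r and (not p implies ((q or s) or not q)))), 0
2. (not p or q) or (r and (not p implies ((q or s) or not q))), 0   [Box-rule on 1 via 0R0]
3. r and (not p implies ((q or s) or not q)), 0   [or-rule on 2 (branches; this branch)]
4. r, 0   [and-rule on 3]
5. not p implies ((q or s) or not q), 0   [and-rule on 3]
6. (q or s) or not q, 0   [implies-rule on 5 (branches; this branch)]
7. not q, 0   [or-rule on 6 (branches; this branch)]
Accessibility: 0R0

Yes, satisfiable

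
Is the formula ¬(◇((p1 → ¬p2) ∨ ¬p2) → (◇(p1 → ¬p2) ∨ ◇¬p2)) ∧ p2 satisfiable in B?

1. ¬(◇((p1 → ¬p2) ∨ ¬p2) → (◇(p1 → ¬p2) ∨ ◇¬p2)) ∧ p2, 0
2. ¬(◇((p1 → ¬p2) ∨ ¬p2) → (◇(p1 → ¬p2) ∨ ◇¬p2)), 0
3. p2, 0
4. ◇((p1 → ¬p2) ∨ ¬p2), 0
5. ¬(◇(p1 → ¬p2) ∨ ◇¬p2), 0
6. ¬◇(p1 → ¬p2), 0
7. ¬◇¬p2, 0
8. ¬(p1 → ¬p2), 0
9. p1, 0
10. (p1 → ¬p2) ∨ ¬p2, 1
11. ¬(p1 → ¬p2), 1
12. p1, 1
13. p2, 1
14. p1 → ¬p2, 1
15. ¬p2, 1
Accessibility: 0R0, 0R1, 1R0, 1R1
Branch closes: p2 and ¬p2 both at 1.
All branches of the tableau close; one closing branch shown above.

Unsatisfiable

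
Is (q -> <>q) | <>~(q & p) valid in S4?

Yes, valid

Tableau for the negation ~((q -> <>q) | <>~(q & p)):
1. ~((q -> <>q) | <>~(q & p)), 0
2. ~(q -> <>q), 0
3. ~<>~(q & p), 0
4. q, 0
5. ~<>q, 0
6. q & p, 0
7. p, 0
8. ~q, 0
Accessibility: 0R0
Branch closes: q and ~q both at 0.
Every branch of the negation's tableau closes; the branch above is one of them.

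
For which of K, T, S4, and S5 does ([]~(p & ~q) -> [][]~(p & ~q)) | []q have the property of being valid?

S4-tableau for the negation ~(([]~(p & ~q) -> [][]~(p & ~q)) | []q):
1. ~(([]~(p & ~q) -> [][]~(p & ~q)) | []q), u
2. ~([]~(p & ~q) -> [][]~(p & ~q)), u
3. ~[]q, u
4. []~(p & ~q), u
5. ~[][]~(p & ~q), u
6. ~(p & ~q), u
7. q, u
8. ~q, v
9. ~(p & ~q), v
10. ~p, v
11. ~[]~(p & ~q), w
12. ~(p & ~q), w
13. q, w
14. p & ~q, x
15. p, x
16. ~q, x
17. ~(p & ~q), x
18. q, x
Accessibility: uRu, uRv, uRw, uRx, vRv, wRw, wRx, xRx
Branch closes: q and ~q both at x.
Every branch closes (one shown): valid in S4, hence also in S5 (every theorem of S4 is a theorem of S5).
T-tableau for the negation ~(([]~(p & ~q) -> [][]~(p & ~q)) | []q):
1. ~(([]~(p & ~q) -> [][]~(p & ~q)) | []q), u
2. ~([]~(p & ~q) -> [][]~(p & ~q)), u
3. ~[]q, u
4. []~(p & ~q), u
5. ~[][]~(p & ~q), u
6. ~(p & ~q), u
7. q, u
8. ~q, v
9. ~(p & ~q), v
10. ~p, v
11. ~[]~(p & ~q), w
12. ~(p & ~q), w
13. q, w
14. p & ~q, x
15. p, x
16. ~q, x
Accessibility: uRu, uRv, uRw, vRv, wRw, wRx, xRx
Complete open branch: countermodel on a T-frame, so not valid in T, nor in K (the same frame is also a K-frame).

S4, S5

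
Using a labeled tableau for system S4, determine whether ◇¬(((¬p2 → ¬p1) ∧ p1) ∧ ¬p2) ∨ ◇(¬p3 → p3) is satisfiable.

Satisfiable (open branch found)

1. ◇¬(((¬p2 → ¬p1) ∧ p1) ∧ ¬p2) ∨ ◇(¬p3 → p3), w0
2. ◇(¬p3 → p3), w0
3. ¬p3 → p3, w1
4. p3, w1
Accessibility: w0Rw0, w0Rw1, w1Rw1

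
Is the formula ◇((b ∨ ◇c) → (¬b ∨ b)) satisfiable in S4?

Satisfiable

1. ◇((b ∨ ◇c) → (¬b ∨ b)), 0
2. (b ∨ ◇c) → (¬b ∨ b), 1
3. ¬b ∨ b, 1
4. b, 1
Accessibility: 0R0, 0R1, 1R1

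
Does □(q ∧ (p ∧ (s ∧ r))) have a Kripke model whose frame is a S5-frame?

Satisfiable

1. □(q ∧ (p ∧ (s ∧ r))), 0
2. q ∧ (p ∧ (s ∧ r)), 0   [□-rule on 1 via 0R0]
3. q, 0   [∧-rule on 2]
4. p ∧ (s ∧ r), 0   [∧-rule on 2]
5. p, 0   [∧-rule on 4]
6. s ∧ r, 0   [∧-rule on 4]
7. s, 0   [∧-rule on 6]
8. r, 0   [∧-rule on 6]
Accessibility: 0R0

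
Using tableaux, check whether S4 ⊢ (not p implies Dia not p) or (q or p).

Tableau for the negation not ((not p implies Dia not p) or (q or p)):
1. not ((not p implies Dia not p) or (q or p)), w0
2. not (not p implies Dia not p), w0   [neg-or-rule on 1]
3. not (q or p), w0   [neg-or-rule on 1]
4. not p, w0   [neg-implies-rule on 2]
5. not Dia not p, w0   [neg-implies-rule on 2]
6. not q, w0   [neg-or-rule on 3]
7. p, w0   [neg-Dia-rule on 5 via w0Rw0]
Accessibility: w0Rw0
Branch closes: p and not p both at w0.
Every branch of the negation's tableau closes; the branch above is one of them.

Valid in S4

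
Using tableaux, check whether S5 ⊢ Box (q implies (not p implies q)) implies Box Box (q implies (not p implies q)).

Tableau for the negation not (Box (q implies (not p implies q)) implies Box Box (q implies (not p implies q))):
1. not (Box (q implies (not p implies q)) implies Box Box (q implies (not p implies q))), u
2. Box (q implies (not p implies q)), u
3. not Box Box (q implies (not p implies q)), u
4. q implies (not p implies q), u
5. not p implies q, u
6. q, u
7. not Box (q implies (not p implies q)), v
8. q implies (not p implies q), v
9. not p implies q, v
10. q, v
11. not (q implies (not p implies q)), w
12. q, w
13. not (not p implies q), w
14. not p, w
15. not q, w
Accessibility: uRu, uRv, uRw, vRu, vRv, vRw, wRu, wRv, wRw
Branch closes: q and not q both at w.
Every branch of the negation's tableau closes; the branch above is one of them.

Yes, valid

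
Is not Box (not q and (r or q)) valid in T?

Tableau for the negation Box (not q and (r or q)):
1. Box (not q and (r or q)), 0
2. not q and (r or q), 0
3. not q, 0
4. r or q, 0
5. r, 0
Accessibility: 0R0
The negation has an open branch (countermodel exists).

No, not valid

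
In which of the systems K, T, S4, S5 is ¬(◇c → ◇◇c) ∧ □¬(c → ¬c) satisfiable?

K

K-tableau for the formula:
1. ¬(◇c → ◇◇c) ∧ □¬(c → ¬c), 0
2. ¬(◇c → ◇◇c), 0
3. □¬(c → ¬c), 0
4. ◇c, 0
5. ¬◇◇c, 0
6. c, 1
7. ¬(c → ¬c), 1
8. ¬◇c, 1
Accessibility: 0R1
Complete open branch: satisfiable in K.
T-tableau for the formula:
1. ¬(◇c → ◇◇c) ∧ □¬(c → ¬c), 0
2. ¬(◇c → ◇◇c), 0
3. □¬(c → ¬c), 0
4. ◇c, 0
5. ¬◇◇c, 0
6. ¬(c → ¬c), 0
7. c, 0
8. ¬◇c, 0
9. ¬c, 0
Accessibility: 0R0
Branch closes: c and ¬c both at 0.
Every branch closes (one shown): unsatisfiable in T, hence also in S4, S5 (every S4/S5-frame is a T-frame).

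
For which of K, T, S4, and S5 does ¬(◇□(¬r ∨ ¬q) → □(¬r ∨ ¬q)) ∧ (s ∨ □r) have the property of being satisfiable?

S4-tableau for the formula:
1. ¬(◇□(¬r ∨ ¬q) → □(¬r ∨ ¬q)) ∧ (s ∨ □r), 0
2. ¬(◇□(¬r ∨ ¬q) → □(¬r ∨ ¬q)), 0
3. s ∨ □r, 0
4. ◇□(¬r ∨ ¬q), 0
5. ¬□(¬r ∨ ¬q), 0
6. □r, 0
7. r, 0
8. □(¬r ∨ ¬q), 1
9. r, 1
10. ¬r ∨ ¬q, 1
11. ¬q, 1
12. ¬(¬r ∨ ¬q), 2
13. r, 2
14. q, 2
Accessibility: 0R0, 0R1, 0R2, 1R1, 2R2
Complete open branch: satisfiable in S4, hence also in K, T (this S4-model is also a K-model and a T-model).
S5-tableau for the formula:
1. ¬(◇□(¬r ∨ ¬q) → □(¬r ∨ ¬q)) ∧ (s ∨ □r), 0
2. ¬(◇□(¬r ∨ ¬q) → □(¬r ∨ ¬q)), 0
3. s ∨ □r, 0
4. ◇□(¬r ∨ ¬q), 0
5. ¬□(¬r ∨ ¬q), 0
6. □r, 0
7. r, 0
8. □(¬r ∨ ¬q), 1
9. r, 1
10. ¬r ∨ ¬q, 0
11. ¬r ∨ ¬q, 1
12. ¬q, 0
13. ¬q, 1
14. ¬(¬r ∨ ¬q), 2
15. r, 2
16. q, 2
17. ¬r ∨ ¬q, 2
18. ¬q, 2
Accessibility: 0R0, 0R1, 0R2, 1R0, 1R1, 1R2, 2R0, 2R1, 2R2
Branch closes: q and ¬q both at 2.
Every branch closes (one shown): unsatisfiable in S5.

K, T, S4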